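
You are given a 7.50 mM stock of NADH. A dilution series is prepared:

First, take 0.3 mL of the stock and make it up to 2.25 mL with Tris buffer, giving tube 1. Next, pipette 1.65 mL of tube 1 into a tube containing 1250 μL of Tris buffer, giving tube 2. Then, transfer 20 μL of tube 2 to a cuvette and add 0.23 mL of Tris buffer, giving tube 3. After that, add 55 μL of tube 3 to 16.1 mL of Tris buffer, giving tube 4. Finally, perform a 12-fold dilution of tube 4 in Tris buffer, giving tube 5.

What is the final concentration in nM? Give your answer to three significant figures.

Step 1: 0.3 mL brought to 2.25 mL → factor 2.25/0.3 = 7.5
Step 2: 1.65 mL + 1250 μL = 2.9 mL total → factor 2.9/1.65 = 1.7576
Step 3: 20 μL + 0.23 mL = 250 μL total → factor 250/20 = 12.5
Step 4: 55 μL + 16.1 mL = 16155 μL total → factor 16155/55 = 293.73
Step 5: 12-fold → factor 12
Overall dilution factor = 7.5 × 1.7576 × 12.5 × 293.73 × 12 = 5.8078 × 10^5
Final = 7.50 mM / 5.8078 × 10^5 = 1.291 × 10^-5 mM = 12.9 nM

12.9 nM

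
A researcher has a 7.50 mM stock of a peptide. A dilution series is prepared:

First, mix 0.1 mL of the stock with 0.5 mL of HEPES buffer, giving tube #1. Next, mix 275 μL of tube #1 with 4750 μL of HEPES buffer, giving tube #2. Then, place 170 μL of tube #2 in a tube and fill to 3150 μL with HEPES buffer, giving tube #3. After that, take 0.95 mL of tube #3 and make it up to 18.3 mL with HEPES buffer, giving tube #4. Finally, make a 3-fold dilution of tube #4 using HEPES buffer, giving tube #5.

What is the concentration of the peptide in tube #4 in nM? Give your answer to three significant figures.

192 nM

Step 1: 0.1 mL + 0.5 mL = 0.6 mL total → factor 0.6/0.1 = 6
Step 2: 275 μL + 4750 μL = 5025 μL total → factor 5025/275 = 18.273
Step 3: 170 μL brought to 3150 μL → factor 3150/170 = 18.529
Step 4: 0.95 mL brought to 18.3 mL → factor 18.3/0.95 = 19.263
Dilution factor through tube #4 = 6 × 18.273 × 18.529 × 19.263 = 39133
[tube #4] = 7.50 mM / 39133 = 0.0001917 mM = 192 nM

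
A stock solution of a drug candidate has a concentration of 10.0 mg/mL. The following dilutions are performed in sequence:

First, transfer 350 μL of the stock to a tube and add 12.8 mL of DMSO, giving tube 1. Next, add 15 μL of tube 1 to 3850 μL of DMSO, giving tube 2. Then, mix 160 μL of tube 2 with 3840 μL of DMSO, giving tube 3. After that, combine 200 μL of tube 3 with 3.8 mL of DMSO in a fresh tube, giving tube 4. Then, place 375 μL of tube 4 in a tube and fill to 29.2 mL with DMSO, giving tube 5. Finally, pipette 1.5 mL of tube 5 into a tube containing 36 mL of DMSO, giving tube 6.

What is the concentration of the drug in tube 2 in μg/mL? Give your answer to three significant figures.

1.03 μg/mL

Step 1: 350 μL + 12.8 mL = 13150 μL total → factor 13150/350 = 37.571
Step 2: 15 μL + 3850 μL = 3865 μL total → factor 3865/15 = 257.67
Dilution factor through tube 2 = 37.571 × 257.67 = 9680.9
[tube 2] = 10.0 mg/mL / 9680.9 = 0.001033 mg/mL = 1.03 μg/mL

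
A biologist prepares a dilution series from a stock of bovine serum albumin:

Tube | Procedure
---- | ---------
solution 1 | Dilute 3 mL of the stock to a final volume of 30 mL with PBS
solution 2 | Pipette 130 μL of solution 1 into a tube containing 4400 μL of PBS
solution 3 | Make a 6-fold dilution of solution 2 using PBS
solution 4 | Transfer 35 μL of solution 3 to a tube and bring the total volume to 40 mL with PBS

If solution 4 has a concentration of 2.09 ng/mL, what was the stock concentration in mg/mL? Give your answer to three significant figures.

Step 1: 3 mL brought to 30 mL → factor 30/3 = 10
Step 2: 130 μL + 4400 μL = 4530 μL total → factor 4530/130 = 34.846
Step 3: 6-fold → factor 6
Step 4: 35 μL brought to 40 mL → factor 40000/35 = 1142.9
Overall dilution factor = 10 × 34.846 × 6 × 1142.9 = 2.3895 × 10^6
Stock = 2.09 ng/mL × 2.3895 × 10^6 = 4.994 × 10^6 ng/mL = 4.99 mg/mL

4.99 mg/mL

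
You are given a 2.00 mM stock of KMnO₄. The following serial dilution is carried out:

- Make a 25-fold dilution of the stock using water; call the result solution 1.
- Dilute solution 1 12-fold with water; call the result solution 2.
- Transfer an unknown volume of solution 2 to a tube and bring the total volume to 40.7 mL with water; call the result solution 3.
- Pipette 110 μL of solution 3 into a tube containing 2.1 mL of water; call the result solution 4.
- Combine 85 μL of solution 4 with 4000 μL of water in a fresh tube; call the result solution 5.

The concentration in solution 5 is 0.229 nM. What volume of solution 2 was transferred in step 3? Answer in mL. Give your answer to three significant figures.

Step 1: 25-fold → factor 25
Step 2: 12-fold → factor 12
Step 3: v brought to 40.7 mL → factor = 40.7 mL/v
Step 4: 110 μL + 2.1 mL = 2210 μL total → factor 2210/110 = 20.091
Step 5: 85 μL + 4000 μL = 4085 μL total → factor 4085/85 = 48.059
Product of known-step factors = 2.8966 × 10^5
Overall factor = 2.00 mM / (0.229 nM) = 8.7336 × 10^6
Step-3 factor = 8.7336 × 10^6 / 2.8966 × 10^5 = 30.151
v = 40.7 mL / 30.151 = 1.35 mL

1.35 mL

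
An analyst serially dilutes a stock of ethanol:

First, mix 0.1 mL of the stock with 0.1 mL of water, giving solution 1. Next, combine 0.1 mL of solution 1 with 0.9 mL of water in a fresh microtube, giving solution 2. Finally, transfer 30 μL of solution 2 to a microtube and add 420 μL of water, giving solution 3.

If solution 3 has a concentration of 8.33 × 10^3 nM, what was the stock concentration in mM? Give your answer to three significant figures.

Step 1: 0.1 mL + 0.1 mL = 0.2 mL total → factor 0.2/0.1 = 2
Step 2: 0.1 mL + 0.9 mL = 1 mL total → factor 1/0.1 = 10
Step 3: 30 μL + 420 μL = 450 μL total → factor 450/30 = 15
Overall dilution factor = 2 × 10 × 15 = 300
Stock = 8.33 × 10^3 nM × 300 = 2.499 × 10^6 nM = 2.50 mM

2.50 mM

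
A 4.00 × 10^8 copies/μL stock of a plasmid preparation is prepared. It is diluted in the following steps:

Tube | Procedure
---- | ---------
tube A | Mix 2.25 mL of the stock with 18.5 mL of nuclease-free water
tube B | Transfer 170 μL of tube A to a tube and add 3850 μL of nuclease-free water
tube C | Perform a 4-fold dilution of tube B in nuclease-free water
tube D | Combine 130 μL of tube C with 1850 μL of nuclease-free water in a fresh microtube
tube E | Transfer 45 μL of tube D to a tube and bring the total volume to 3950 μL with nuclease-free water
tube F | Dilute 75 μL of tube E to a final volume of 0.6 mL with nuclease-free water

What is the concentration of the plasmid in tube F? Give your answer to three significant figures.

42.9 copies/μL

Step 1: 2.25 mL + 18.5 mL = 20.75 mL total → factor 20.75/2.25 = 9.2222
Step 2: 170 μL + 3850 μL = 4020 μL total → factor 4020/170 = 23.647
Step 3: 4-fold → factor 4
Step 4: 130 μL + 1850 μL = 1980 μL total → factor 1980/130 = 15.231
Step 5: 45 μL brought to 3950 μL → factor 3950/45 = 87.778
Step 6: 75 μL brought to 0.6 mL → factor 600/75 = 8
Overall dilution factor = 9.2222 × 23.647 × 4 × 15.231 × 87.778 × 8 = 9.3297 × 10^6
Final = 4.00 × 10^8 copies/μL / 9.3297 × 10^6 = 42.9 copies/μL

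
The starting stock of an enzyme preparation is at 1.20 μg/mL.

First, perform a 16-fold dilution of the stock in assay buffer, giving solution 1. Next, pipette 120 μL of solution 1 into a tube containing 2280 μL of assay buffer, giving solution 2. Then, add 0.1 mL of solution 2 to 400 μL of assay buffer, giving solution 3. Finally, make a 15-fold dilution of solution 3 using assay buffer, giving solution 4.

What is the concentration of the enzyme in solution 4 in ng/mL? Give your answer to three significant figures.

Step 1: 16-fold → factor 16
Step 2: 120 μL + 2280 μL = 2400 μL total → factor 2400/120 = 20
Step 3: 0.1 mL + 400 μL = 0.5 mL total → factor 0.5/0.1 = 5
Step 4: 15-fold → factor 15
Overall dilution factor = 16 × 20 × 5 × 15 = 24000
Final = 1.20 μg/mL / 24000 = 5.000 × 10^-5 μg/mL = 0.0500 ng/mL

0.0500 ng/mL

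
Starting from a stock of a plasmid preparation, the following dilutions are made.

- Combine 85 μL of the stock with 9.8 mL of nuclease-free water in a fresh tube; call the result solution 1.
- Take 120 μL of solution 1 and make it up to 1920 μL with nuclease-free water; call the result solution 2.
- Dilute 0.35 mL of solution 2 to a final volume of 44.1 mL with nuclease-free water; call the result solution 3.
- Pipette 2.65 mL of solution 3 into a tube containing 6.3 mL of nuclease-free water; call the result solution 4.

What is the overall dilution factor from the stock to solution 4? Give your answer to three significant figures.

Step 1: 85 μL + 9.8 mL = 9885 μL total → factor 9885/85 = 116.29
Step 2: 120 μL brought to 1920 μL → factor 1920/120 = 16
Step 3: 0.35 mL brought to 44.1 mL → factor 44.1/0.35 = 126
Step 4: 2.65 mL + 6.3 mL = 8.95 mL total → factor 8.95/2.65 = 3.3774
Overall dilution factor = 116.29 × 16 × 126 × 3.3774 = 7.9182 × 10^5

7.92 × 10^5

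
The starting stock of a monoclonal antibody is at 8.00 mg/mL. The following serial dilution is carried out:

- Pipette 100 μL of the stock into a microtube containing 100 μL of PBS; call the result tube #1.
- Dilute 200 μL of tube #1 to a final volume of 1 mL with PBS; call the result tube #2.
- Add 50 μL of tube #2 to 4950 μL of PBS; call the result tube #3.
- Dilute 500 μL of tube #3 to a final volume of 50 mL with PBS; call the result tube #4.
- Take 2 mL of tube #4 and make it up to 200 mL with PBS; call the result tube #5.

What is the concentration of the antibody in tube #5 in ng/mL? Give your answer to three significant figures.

0.800 ng/mL

Step 1: 100 μL + 100 μL = 200 μL total → factor 200/100 = 2
Step 2: 200 μL brought to 1 mL → factor 1000/200 = 5
Step 3: 50 μL + 4950 μL = 5000 μL total → factor 5000/50 = 100
Step 4: 500 μL brought to 50 mL → factor 50000/500 = 100
Step 5: 2 mL brought to 200 mL → factor 200/2 = 100
Overall dilution factor = 2 × 5 × 100 × 100 × 100 = 1 × 10^7
Final = 8.00 mg/mL / 1 × 10^7 = 8.000 × 10^-7 mg/mL = 0.800 ng/mL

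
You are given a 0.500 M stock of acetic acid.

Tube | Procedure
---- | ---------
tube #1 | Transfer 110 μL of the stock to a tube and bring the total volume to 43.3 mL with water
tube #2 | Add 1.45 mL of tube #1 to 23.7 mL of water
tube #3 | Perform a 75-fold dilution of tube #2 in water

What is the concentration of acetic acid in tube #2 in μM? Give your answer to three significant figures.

73.2 μM

Step 1: 110 μL brought to 43.3 mL → factor 43300/110 = 393.64
Step 2: 1.45 mL + 23.7 mL = 25.15 mL total → factor 25.15/1.45 = 17.345
Dilution factor through tube #2 = 393.64 × 17.345 = 6827.6
[tube #2] = 0.500 M / 6827.6 = 7.323 × 10^-5 M = 73.2 μM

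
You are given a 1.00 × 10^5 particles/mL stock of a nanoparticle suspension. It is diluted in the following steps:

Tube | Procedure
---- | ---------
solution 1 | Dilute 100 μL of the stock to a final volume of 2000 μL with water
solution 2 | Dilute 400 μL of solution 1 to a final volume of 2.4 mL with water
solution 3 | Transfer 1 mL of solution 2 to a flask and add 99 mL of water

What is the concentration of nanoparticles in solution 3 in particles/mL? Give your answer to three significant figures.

Step 1: 100 μL brought to 2000 μL → factor 2000/100 = 20
Step 2: 400 μL brought to 2.4 mL → factor 2400/400 = 6
Step 3: 1 mL + 99 mL = 100 mL total → factor 100/1 = 100
Overall dilution factor = 20 × 6 × 100 = 12000
Final = 1.00 × 10^5 particles/mL / 12000 = 8.33 particles/mL

8.33 particles/mL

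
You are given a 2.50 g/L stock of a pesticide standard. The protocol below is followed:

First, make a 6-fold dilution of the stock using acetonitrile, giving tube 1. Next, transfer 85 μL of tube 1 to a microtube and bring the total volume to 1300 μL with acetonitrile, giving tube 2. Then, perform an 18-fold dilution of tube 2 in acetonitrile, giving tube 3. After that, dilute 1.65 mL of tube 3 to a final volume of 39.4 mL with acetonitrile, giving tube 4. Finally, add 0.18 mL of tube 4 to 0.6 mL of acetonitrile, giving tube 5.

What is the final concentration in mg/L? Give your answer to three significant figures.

0.0146 mg/L

Step 1: 6-fold → factor 6
Step 2: 85 μL brought to 1300 μL → factor 1300/85 = 15.294
Step 3: 18-fold → factor 18
Step 4: 1.65 mL brought to 39.4 mL → factor 39.4/1.65 = 23.879
Step 5: 0.18 mL + 0.6 mL = 0.78 mL total → factor 0.78/0.18 = 4.3333
Overall dilution factor = 6 × 15.294 × 18 × 23.879 × 4.3333 = 1.7092 × 10^5
Final = 2.50 g/L / 1.7092 × 10^5 = 1.463 × 10^-5 g/L = 0.0146 mg/L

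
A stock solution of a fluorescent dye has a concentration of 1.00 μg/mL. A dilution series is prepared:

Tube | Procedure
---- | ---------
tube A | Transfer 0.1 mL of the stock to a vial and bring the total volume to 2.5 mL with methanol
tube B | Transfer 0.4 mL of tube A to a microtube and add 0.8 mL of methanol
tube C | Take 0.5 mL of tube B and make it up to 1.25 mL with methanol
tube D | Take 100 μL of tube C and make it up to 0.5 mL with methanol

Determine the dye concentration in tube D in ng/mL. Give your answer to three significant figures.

Step 1: 0.1 mL brought to 2.5 mL → factor 2.5/0.1 = 25
Step 2: 0.4 mL + 0.8 mL = 1.2 mL total → factor 1.2/0.4 = 3
Step 3: 0.5 mL brought to 1.25 mL → factor 1.25/0.5 = 2.5
Step 4: 100 μL brought to 0.5 mL → factor 500/100 = 5
Overall dilution factor = 25 × 3 × 2.5 × 5 = 937.5
Final = 1.00 μg/mL / 937.5 = 0.001067 μg/mL = 1.07 ng/mL

1.07 ng/mL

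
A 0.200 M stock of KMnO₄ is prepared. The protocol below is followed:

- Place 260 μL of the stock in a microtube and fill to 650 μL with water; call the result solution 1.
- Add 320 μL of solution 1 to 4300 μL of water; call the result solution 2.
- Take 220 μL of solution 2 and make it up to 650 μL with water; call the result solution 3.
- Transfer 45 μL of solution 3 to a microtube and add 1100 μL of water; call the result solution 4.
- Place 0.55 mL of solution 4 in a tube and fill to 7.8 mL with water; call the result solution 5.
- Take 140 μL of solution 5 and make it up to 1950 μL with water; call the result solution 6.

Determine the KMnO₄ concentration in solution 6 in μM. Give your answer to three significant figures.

Step 1: 260 μL brought to 650 μL → factor 650/260 = 2.5
Step 2: 320 μL + 4300 μL = 4620 μL total → factor 4620/320 = 14.438
Step 3: 220 μL brought to 650 μL → factor 650/220 = 2.9545
Step 4: 45 μL + 1100 μL = 1145 μL total → factor 1145/45 = 25.444
Step 5: 0.55 mL brought to 7.8 mL → factor 7.8/0.55 = 14.182
Step 6: 140 μL brought to 1950 μL → factor 1950/140 = 13.929
Overall dilution factor = 2.5 × 14.438 × 2.9545 × 25.444 × 14.182 × 13.929 = 5.3599 × 10^5
Final = 0.200 M / 5.3599 × 10^5 = 3.731 × 10^-7 M = 0.373 μM

0.373 μM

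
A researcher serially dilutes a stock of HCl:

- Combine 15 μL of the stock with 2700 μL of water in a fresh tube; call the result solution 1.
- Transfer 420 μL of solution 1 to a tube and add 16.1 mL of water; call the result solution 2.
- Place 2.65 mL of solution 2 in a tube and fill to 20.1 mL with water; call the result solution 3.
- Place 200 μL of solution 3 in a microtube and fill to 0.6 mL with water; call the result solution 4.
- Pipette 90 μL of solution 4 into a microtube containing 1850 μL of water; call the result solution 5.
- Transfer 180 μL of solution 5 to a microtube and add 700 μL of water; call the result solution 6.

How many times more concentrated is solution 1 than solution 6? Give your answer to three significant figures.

Step 1: 15 μL + 2700 μL = 2715 μL total → factor 2715/15 = 181
Step 2: 420 μL + 16.1 mL = 16520 μL total → factor 16520/420 = 39.333
Step 3: 2.65 mL brought to 20.1 mL → factor 20.1/2.65 = 7.5849
Step 4: 200 μL brought to 0.6 mL → factor 600/200 = 3
Step 5: 90 μL + 1850 μL = 1940 μL total → factor 1940/90 = 21.556
Step 6: 180 μL + 700 μL = 880 μL total → factor 880/180 = 4.8889
Dilution factor to solution 1 = 181; to solution 6 = 1.7072 × 10^7
[solution 1]/[solution 6] = (factor to solution 6)/(factor to solution 1) = 1.7072 × 10^7/181 = 9.43 × 10^4

9.43 × 10^4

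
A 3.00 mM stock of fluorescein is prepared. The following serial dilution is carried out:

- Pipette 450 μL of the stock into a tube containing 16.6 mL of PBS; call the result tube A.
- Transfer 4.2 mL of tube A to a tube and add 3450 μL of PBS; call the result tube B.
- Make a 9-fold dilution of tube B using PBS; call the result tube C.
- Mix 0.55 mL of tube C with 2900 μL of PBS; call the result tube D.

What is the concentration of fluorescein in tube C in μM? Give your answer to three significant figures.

Step 1: 450 μL + 16.6 mL = 17050 μL total → factor 17050/450 = 37.889
Step 2: 4.2 mL + 3450 μL = 7.65 mL total → factor 7.65/4.2 = 1.8214
Step 3: 9-fold → factor 9
Dilution factor through tube C = 37.889 × 1.8214 × 9 = 621.11
[tube C] = 3.00 mM / 621.11 = 0.004830 mM = 4.83 μM

4.83 μM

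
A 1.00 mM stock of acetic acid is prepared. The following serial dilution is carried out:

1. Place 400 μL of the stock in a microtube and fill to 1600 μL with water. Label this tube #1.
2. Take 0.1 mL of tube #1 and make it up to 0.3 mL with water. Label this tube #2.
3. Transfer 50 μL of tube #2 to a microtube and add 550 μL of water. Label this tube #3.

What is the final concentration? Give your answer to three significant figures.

Step 1: 400 μL brought to 1600 μL → factor 1600/400 = 4
Step 2: 0.1 mL brought to 0.3 mL → factor 0.3/0.1 = 3
Step 3: 50 μL + 550 μL = 600 μL total → factor 600/50 = 12
Overall dilution factor = 4 × 3 × 12 = 144
Final = 1.00 mM / 144 = 0.00694 mM

0.00694 mM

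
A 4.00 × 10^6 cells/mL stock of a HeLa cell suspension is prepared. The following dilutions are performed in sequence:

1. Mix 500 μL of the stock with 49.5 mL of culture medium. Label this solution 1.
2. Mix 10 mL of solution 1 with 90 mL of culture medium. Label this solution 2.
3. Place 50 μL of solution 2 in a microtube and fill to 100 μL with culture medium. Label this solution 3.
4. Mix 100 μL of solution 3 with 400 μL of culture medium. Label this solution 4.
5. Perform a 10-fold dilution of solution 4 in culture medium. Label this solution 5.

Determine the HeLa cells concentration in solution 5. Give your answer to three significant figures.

Step 1: 500 μL + 49.5 mL = 50000 μL total → factor 50000/500 = 100
Step 2: 10 mL + 90 mL = 100 mL total → factor 100/10 = 10
Step 3: 50 μL brought to 100 μL → factor 100/50 = 2
Step 4: 100 μL + 400 μL = 500 μL total → factor 500/100 = 5
Step 5: 10-fold → factor 10
Overall dilution factor = 100 × 10 × 2 × 5 × 10 = 1 × 10^5
Final = 4.00 × 10^6 cells/mL / 1 × 10^5 = 40.0 cells/mL

40.0 cells/mL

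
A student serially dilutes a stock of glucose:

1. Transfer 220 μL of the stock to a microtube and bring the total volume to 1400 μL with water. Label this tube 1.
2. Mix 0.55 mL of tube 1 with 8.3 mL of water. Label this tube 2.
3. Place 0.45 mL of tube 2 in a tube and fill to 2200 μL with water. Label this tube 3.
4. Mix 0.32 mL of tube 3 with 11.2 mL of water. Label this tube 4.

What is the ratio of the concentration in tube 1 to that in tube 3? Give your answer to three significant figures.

Step 1: 220 μL brought to 1400 μL → factor 1400/220 = 6.3636
Step 2: 0.55 mL + 8.3 mL = 8.85 mL total → factor 8.85/0.55 = 16.091
Step 3: 0.45 mL brought to 2200 μL → factor 2.2/0.45 = 4.8889
Dilution factor to tube 1 = 6.3636; to tube 3 = 500.61
[tube 1]/[tube 3] = (factor to tube 3)/(factor to tube 1) = 500.61/6.3636 = 78.7

78.7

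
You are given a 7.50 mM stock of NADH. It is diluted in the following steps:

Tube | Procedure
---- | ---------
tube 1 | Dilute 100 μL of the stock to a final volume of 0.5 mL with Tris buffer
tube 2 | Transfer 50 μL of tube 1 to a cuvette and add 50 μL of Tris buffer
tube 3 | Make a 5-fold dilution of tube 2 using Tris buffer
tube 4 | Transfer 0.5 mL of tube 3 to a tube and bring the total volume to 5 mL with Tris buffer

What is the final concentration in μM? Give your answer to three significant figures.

Step 1: 100 μL brought to 0.5 mL → factor 500/100 = 5
Step 2: 50 μL + 50 μL = 100 μL total → factor 100/50 = 2
Step 3: 5-fold → factor 5
Step 4: 0.5 mL brought to 5 mL → factor 5/0.5 = 10
Overall dilution factor = 5 × 2 × 5 × 10 = 500
Final = 7.50 mM / 500 = 0.01500 mM = 15.0 μM

15.0 μM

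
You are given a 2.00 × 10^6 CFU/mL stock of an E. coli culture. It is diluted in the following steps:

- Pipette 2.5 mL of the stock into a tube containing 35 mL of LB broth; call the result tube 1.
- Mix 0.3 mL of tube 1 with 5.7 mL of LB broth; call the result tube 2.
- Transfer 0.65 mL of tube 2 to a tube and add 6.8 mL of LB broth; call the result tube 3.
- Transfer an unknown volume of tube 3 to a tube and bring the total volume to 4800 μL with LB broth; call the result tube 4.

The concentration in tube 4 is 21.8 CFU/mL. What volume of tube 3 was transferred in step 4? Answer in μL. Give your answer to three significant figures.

180 μL

Step 1: 2.5 mL + 35 mL = 37.5 mL total → factor 37.5/2.5 = 15
Step 2: 0.3 mL + 5.7 mL = 6 mL total → factor 6/0.3 = 20
Step 3: 0.65 mL + 6.8 mL = 7.45 mL total → factor 7.45/0.65 = 11.462
Step 4: v brought to 4800 μL → factor = 4800 μL/v
Product of known-step factors = 3438.5
Overall factor = 2.00 × 10^6 CFU/mL / (21.8 CFU/mL) = 91743
Step-4 factor = 91743 / 3438.5 = 26.681
v = 4800 μL / 26.681 = 180 μL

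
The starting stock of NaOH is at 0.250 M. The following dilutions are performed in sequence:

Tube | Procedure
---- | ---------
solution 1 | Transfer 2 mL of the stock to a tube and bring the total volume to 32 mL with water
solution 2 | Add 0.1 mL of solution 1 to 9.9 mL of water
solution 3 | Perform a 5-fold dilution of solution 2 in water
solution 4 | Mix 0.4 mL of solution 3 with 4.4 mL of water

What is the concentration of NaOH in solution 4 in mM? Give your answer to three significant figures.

0.00260 mM

Step 1: 2 mL brought to 32 mL → factor 32/2 = 16
Step 2: 0.1 mL + 9.9 mL = 10 mL total → factor 10/0.1 = 100
Step 3: 5-fold → factor 5
Step 4: 0.4 mL + 4.4 mL = 4.8 mL total → factor 4.8/0.4 = 12
Overall dilution factor = 16 × 100 × 5 × 12 = 96000
Final = 0.250 M / 96000 = 2.604 × 10^-6 M = 0.00260 mM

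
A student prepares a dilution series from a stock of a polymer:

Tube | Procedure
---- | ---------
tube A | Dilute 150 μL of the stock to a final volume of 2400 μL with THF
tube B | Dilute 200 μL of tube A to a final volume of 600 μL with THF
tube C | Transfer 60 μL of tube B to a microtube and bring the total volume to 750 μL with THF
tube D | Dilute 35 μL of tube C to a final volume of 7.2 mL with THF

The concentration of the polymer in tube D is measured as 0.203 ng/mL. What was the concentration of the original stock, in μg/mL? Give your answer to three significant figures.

Step 1: 150 μL brought to 2400 μL → factor 2400/150 = 16
Step 2: 200 μL brought to 600 μL → factor 600/200 = 3
Step 3: 60 μL brought to 750 μL → factor 750/60 = 12.5
Step 4: 35 μL brought to 7.2 mL → factor 7200/35 = 205.71
Overall dilution factor = 16 × 3 × 12.5 × 205.71 = 1.2343 × 10^5
Stock = 0.203 ng/mL × 1.2343 × 10^5 = 2.506 × 10^4 ng/mL = 25.1 μg/mL

25.1 μg/mL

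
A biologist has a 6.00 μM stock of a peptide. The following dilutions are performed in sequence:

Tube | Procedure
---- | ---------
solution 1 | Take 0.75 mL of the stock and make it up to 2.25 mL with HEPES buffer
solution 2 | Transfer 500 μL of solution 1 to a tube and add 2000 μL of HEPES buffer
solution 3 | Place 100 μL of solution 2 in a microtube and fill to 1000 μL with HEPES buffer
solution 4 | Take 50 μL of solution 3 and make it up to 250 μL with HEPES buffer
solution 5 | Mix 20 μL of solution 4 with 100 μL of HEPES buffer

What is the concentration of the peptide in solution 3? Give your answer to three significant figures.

0.0400 μM

Step 1: 0.75 mL brought to 2.25 mL → factor 2.25/0.75 = 3
Step 2: 500 μL + 2000 μL = 2500 μL total → factor 2500/500 = 5
Step 3: 100 μL brought to 1000 μL → factor 1000/100 = 10
Dilution factor through solution 3 = 3 × 5 × 10 = 150
[solution 3] = 6.00 μM / 150 = 0.0400 μM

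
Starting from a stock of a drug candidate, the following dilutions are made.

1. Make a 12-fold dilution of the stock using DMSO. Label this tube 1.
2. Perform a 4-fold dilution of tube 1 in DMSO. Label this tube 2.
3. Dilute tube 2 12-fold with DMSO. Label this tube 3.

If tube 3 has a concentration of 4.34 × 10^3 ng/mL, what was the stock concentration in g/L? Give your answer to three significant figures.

Step 1: 12-fold → factor 12
Step 2: 4-fold → factor 4
Step 3: 12-fold → factor 12
Overall dilution factor = 12 × 4 × 12 = 576
Stock = 4.34 × 10^3 ng/mL × 576 = 2.500 × 10^6 ng/mL = 2.50 g/L

2.50 g/L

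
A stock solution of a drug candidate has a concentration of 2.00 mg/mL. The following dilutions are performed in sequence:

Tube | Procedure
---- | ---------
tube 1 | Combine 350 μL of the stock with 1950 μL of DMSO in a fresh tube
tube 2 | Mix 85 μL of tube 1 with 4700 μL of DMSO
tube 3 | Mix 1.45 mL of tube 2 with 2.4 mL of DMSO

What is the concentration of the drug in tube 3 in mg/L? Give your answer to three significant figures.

Step 1: 350 μL + 1950 μL = 2300 μL total → factor 2300/350 = 6.5714
Step 2: 85 μL + 4700 μL = 4785 μL total → factor 4785/85 = 56.294
Step 3: 1.45 mL + 2.4 mL = 3.85 mL total → factor 3.85/1.45 = 2.6552
Overall dilution factor = 6.5714 × 56.294 × 2.6552 = 982.24
Final = 2.00 mg/mL / 982.24 = 0.002036 mg/mL = 2.04 mg/L

2.04 mg/L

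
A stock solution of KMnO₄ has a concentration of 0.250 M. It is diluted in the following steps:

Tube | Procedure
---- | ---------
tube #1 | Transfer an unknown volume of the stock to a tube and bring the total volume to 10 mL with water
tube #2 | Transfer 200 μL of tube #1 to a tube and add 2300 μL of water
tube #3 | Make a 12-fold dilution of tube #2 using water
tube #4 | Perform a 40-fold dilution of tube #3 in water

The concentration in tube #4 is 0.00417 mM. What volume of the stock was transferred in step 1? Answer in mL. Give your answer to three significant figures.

Step 1: v brought to 10 mL → factor = 10 mL/v
Step 2: 200 μL + 2300 μL = 2500 μL total → factor 2500/200 = 12.5
Step 3: 12-fold → factor 12
Step 4: 40-fold → factor 40
Product of known-step factors = 6000
Overall factor = 0.250 M / (0.00417 mM) = 59952
Step-1 factor = 59952 / 6000 = 9.992
v = 10 mL / 9.992 = 1.00 mL

1.00 mL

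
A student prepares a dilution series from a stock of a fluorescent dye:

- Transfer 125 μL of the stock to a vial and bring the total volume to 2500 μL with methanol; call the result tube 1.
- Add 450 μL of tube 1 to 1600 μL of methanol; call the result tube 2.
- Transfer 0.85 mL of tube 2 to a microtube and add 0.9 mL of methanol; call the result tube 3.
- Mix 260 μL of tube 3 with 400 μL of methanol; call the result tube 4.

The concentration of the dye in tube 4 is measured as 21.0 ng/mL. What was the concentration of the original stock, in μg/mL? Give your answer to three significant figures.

Step 1: 125 μL brought to 2500 μL → factor 2500/125 = 20
Step 2: 450 μL + 1600 μL = 2050 μL total → factor 2050/450 = 4.5556
Step 3: 0.85 mL + 0.9 mL = 1.75 mL total → factor 1.75/0.85 = 2.0588
Step 4: 260 μL + 400 μL = 660 μL total → factor 660/260 = 2.5385
Overall dilution factor = 20 × 4.5556 × 2.0588 × 2.5385 = 476.17
Stock = 21.0 ng/mL × 476.17 = 1.000 × 10^4 ng/mL = 10.0 μg/mL

10.0 μg/mL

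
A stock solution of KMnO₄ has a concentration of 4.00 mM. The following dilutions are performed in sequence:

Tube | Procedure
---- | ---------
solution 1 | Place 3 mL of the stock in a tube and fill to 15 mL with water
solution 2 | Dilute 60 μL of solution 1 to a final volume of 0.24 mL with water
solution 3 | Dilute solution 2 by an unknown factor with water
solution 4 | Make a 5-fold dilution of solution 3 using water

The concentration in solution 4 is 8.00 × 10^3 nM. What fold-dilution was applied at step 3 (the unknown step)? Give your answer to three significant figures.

Step 1: 3 mL brought to 15 mL → factor 15/3 = 5
Step 2: 60 μL brought to 0.24 mL → factor 240/60 = 4
Step 3: unknown factor x
Step 4: 5-fold → factor 5
Product of known-step factors = 100
Overall factor = 4.00 mM / (8.00 × 10^3 nM) = 500
x = 500 / 100 = 5.00

5.00-fold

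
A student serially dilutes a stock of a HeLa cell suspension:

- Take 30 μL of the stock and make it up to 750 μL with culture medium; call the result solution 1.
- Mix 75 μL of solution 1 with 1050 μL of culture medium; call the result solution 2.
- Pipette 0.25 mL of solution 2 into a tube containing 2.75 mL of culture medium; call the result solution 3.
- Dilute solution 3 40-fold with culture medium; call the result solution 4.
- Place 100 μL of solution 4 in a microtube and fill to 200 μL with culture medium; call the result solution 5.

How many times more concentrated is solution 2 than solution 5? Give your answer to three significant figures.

Step 1: 30 μL brought to 750 μL → factor 750/30 = 25
Step 2: 75 μL + 1050 μL = 1125 μL total → factor 1125/75 = 15
Step 3: 0.25 mL + 2.75 mL = 3 mL total → factor 3/0.25 = 12
Step 4: 40-fold → factor 40
Step 5: 100 μL brought to 200 μL → factor 200/100 = 2
Dilution factor to solution 2 = 375; to solution 5 = 3.6 × 10^5
[solution 2]/[solution 5] = (factor to solution 5)/(factor to solution 2) = 3.6 × 10^5/375 = 960

960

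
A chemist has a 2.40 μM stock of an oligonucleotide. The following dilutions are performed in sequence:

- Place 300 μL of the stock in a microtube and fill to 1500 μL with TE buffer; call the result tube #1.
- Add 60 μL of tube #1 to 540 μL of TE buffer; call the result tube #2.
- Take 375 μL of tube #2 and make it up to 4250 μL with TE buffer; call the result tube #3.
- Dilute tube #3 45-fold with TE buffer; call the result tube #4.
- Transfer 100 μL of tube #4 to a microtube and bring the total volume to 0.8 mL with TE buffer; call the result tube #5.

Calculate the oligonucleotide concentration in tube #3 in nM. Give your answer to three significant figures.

4.24 nM

Step 1: 300 μL brought to 1500 μL → factor 1500/300 = 5
Step 2: 60 μL + 540 μL = 600 μL total → factor 600/60 = 10
Step 3: 375 μL brought to 4250 μL → factor 4250/375 = 11.333
Dilution factor through tube #3 = 5 × 10 × 11.333 = 566.67
[tube #3] = 2.40 μM / 566.67 = 0.004235 μM = 4.24 nM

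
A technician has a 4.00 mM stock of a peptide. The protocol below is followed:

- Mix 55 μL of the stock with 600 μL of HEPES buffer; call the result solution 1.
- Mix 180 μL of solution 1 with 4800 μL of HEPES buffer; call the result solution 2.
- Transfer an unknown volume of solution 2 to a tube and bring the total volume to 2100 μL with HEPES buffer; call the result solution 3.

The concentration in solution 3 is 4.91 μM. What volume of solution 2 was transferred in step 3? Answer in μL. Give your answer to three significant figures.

849 μL

Step 1: 55 μL + 600 μL = 655 μL total → factor 655/55 = 11.909
Step 2: 180 μL + 4800 μL = 4980 μL total → factor 4980/180 = 27.667
Step 3: v brought to 2100 μL → factor = 2100 μL/v
Product of known-step factors = 329.48
Overall factor = 4.00 mM / (4.91 μM) = 814.66
Step-3 factor = 814.66 / 329.48 = 2.4725
v = 2100 μL / 2.4725 = 849 μL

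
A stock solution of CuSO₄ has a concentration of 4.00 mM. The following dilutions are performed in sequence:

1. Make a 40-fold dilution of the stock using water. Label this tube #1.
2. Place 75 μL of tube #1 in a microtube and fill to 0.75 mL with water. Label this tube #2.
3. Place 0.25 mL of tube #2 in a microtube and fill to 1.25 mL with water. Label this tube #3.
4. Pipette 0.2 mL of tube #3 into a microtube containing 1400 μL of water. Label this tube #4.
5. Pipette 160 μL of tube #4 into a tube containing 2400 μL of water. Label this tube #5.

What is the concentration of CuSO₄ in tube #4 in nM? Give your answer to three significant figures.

250 nM

Step 1: 40-fold → factor 40
Step 2: 75 μL brought to 0.75 mL → factor 750/75 = 10
Step 3: 0.25 mL brought to 1.25 mL → factor 1.25/0.25 = 5
Step 4: 0.2 mL + 1400 μL = 1.6 mL total → factor 1.6/0.2 = 8
Dilution factor through tube #4 = 40 × 10 × 5 × 8 = 16000
[tube #4] = 4.00 mM / 16000 = 0.0002500 mM = 250 nM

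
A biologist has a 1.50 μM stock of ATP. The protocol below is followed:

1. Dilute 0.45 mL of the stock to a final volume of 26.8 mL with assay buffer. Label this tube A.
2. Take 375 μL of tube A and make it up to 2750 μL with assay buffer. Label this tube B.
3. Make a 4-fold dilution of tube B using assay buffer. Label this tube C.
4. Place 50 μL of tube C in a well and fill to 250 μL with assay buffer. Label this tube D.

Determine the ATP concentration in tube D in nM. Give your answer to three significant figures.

0.172 nM

Step 1: 0.45 mL brought to 26.8 mL → factor 26.8/0.45 = 59.556
Step 2: 375 μL brought to 2750 μL → factor 2750/375 = 7.3333
Step 3: 4-fold → factor 4
Step 4: 50 μL brought to 250 μL → factor 250/50 = 5
Overall dilution factor = 59.556 × 7.3333 × 4 × 5 = 8734.8
Final = 1.50 μM / 8734.8 = 0.0001717 μM = 0.172 nM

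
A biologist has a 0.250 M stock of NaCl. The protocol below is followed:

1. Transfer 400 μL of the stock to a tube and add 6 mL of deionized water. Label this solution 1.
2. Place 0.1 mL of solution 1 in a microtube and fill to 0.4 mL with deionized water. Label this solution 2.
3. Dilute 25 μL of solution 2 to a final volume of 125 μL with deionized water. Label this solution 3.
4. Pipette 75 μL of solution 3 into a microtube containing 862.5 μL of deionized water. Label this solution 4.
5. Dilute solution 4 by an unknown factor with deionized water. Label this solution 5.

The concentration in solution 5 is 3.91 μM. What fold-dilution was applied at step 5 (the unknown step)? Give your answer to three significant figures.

Step 1: 400 μL + 6 mL = 6400 μL total → factor 6400/400 = 16
Step 2: 0.1 mL brought to 0.4 mL → factor 0.4/0.1 = 4
Step 3: 25 μL brought to 125 μL → factor 125/25 = 5
Step 4: 75 μL + 862.5 μL = 937.5 μL total → factor 937.5/75 = 12.5
Step 5: unknown factor x
Product of known-step factors = 4000
Overall factor = 0.250 M / (3.91 μM) = 63939
x = 63939 / 4000 = 16.0

16.0-fold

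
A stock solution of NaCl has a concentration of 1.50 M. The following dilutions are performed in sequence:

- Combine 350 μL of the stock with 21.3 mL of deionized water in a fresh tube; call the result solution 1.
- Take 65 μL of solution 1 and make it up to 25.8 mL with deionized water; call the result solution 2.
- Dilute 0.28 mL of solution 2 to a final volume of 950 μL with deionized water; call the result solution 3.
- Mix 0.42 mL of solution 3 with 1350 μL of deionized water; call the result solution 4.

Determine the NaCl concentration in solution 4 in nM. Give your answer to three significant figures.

Step 1: 350 μL + 21.3 mL = 21650 μL total → factor 21650/350 = 61.857
Step 2: 65 μL brought to 25.8 mL → factor 25800/65 = 396.92
Step 3: 0.28 mL brought to 950 μL → factor 0.95/0.28 = 3.3929
Step 4: 0.42 mL + 1350 μL = 1.77 mL total → factor 1.77/0.42 = 4.2143
Overall dilution factor = 61.857 × 396.92 × 3.3929 × 4.2143 = 3.5106 × 10^5
Final = 1.50 M / 3.5106 × 10^5 = 4.273 × 10^-6 M = 4.27 × 10^3 nM

4.27 × 10^3 nM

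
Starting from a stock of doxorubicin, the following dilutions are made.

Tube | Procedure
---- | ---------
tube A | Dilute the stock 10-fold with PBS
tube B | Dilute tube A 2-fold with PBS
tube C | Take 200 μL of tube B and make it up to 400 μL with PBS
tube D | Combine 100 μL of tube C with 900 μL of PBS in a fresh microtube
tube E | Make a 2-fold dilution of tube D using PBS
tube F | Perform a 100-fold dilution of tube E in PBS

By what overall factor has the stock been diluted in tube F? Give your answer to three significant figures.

Step 1: 10-fold → factor 10
Step 2: 2-fold → factor 2
Step 3: 200 μL brought to 400 μL → factor 400/200 = 2
Step 4: 100 μL + 900 μL = 1000 μL total → factor 1000/100 = 10
Step 5: 2-fold → factor 2
Step 6: 100-fold → factor 100
Overall dilution factor = 10 × 2 × 2 × 10 × 2 × 100 = 80000

8.00 × 10^4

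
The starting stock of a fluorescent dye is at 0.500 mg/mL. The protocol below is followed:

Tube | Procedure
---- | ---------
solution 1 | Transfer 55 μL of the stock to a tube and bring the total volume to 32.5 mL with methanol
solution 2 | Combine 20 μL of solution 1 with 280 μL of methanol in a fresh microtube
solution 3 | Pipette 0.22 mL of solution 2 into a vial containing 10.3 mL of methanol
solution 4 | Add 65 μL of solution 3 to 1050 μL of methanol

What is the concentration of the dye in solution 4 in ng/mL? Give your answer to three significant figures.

Step 1: 55 μL brought to 32.5 mL → factor 32500/55 = 590.91
Step 2: 20 μL + 280 μL = 300 μL total → factor 300/20 = 15
Step 3: 0.22 mL + 10.3 mL = 10.52 mL total → factor 10.52/0.22 = 47.818
Step 4: 65 μL + 1050 μL = 1115 μL total → factor 1115/65 = 17.154
Overall dilution factor = 590.91 × 15 × 47.818 × 17.154 = 7.2705 × 10^6
Final = 0.500 mg/mL / 7.2705 × 10^6 = 6.877 × 10^-8 mg/mL = 0.0688 ng/mL

0.0688 ng/mL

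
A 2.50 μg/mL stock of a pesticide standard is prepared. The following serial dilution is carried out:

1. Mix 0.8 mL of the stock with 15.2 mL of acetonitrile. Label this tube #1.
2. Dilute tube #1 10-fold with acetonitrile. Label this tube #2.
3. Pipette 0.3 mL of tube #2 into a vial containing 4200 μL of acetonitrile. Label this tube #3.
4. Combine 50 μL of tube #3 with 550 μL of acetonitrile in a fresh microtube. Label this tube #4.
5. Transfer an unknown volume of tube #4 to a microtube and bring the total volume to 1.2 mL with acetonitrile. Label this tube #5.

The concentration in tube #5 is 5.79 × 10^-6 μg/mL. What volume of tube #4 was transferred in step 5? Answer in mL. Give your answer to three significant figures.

0.100 mL

Step 1: 0.8 mL + 15.2 mL = 16 mL total → factor 16/0.8 = 20
Step 2: 10-fold → factor 10
Step 3: 0.3 mL + 4200 μL = 4.5 mL total → factor 4.5/0.3 = 15
Step 4: 50 μL + 550 μL = 600 μL total → factor 600/50 = 12
Step 5: v brought to 1.2 mL → factor = 1.2 mL/v
Product of known-step factors = 36000
Overall factor = 2.50 μg/mL / (5.79 × 10^-6 μg/mL) = 4.3178 × 10^5
Step-5 factor = 4.3178 × 10^5 / 36000 = 11.994
v = 1.2 mL / 11.994 = 0.100 mL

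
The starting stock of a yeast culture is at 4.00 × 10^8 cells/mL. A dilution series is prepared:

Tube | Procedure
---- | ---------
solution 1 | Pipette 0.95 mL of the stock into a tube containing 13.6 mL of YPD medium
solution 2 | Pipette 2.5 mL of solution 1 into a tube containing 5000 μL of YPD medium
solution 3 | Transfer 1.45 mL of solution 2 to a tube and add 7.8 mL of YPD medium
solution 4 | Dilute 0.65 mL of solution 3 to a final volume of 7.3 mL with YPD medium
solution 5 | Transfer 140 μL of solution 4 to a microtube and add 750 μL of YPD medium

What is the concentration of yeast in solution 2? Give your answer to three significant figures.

Step 1: 0.95 mL + 13.6 mL = 14.55 mL total → factor 14.55/0.95 = 15.316
Step 2: 2.5 mL + 5000 μL = 7.5 mL total → factor 7.5/2.5 = 3
Dilution factor through solution 2 = 15.316 × 3 = 45.947
[solution 2] = 4.00 × 10^8 cells/mL / 45.947 = 8.71 × 10^6 cells/mL

8.71 × 10^6 cells/mL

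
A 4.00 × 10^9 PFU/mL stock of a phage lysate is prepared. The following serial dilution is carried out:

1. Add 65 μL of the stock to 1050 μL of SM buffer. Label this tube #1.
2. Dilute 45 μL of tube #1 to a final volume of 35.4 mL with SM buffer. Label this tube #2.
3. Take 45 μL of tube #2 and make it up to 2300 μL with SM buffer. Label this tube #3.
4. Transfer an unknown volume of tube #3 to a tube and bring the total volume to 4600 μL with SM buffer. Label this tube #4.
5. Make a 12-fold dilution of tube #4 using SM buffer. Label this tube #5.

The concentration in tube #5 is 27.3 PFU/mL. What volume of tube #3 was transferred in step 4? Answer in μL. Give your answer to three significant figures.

260 μL

Step 1: 65 μL + 1050 μL = 1115 μL total → factor 1115/65 = 17.154
Step 2: 45 μL brought to 35.4 mL → factor 35400/45 = 786.67
Step 3: 45 μL brought to 2300 μL → factor 2300/45 = 51.111
Step 4: v brought to 4600 μL → factor = 4600 μL/v
Step 5: 12-fold → factor 12
Product of known-step factors = 8.2765 × 10^6
Overall factor = 4.00 × 10^9 PFU/mL / (27.3 PFU/mL) = 1.4652 × 10^8
Step-4 factor = 1.4652 × 10^8 / 8.2765 × 10^6 = 17.703
v = 4600 μL / 17.703 = 260 μL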